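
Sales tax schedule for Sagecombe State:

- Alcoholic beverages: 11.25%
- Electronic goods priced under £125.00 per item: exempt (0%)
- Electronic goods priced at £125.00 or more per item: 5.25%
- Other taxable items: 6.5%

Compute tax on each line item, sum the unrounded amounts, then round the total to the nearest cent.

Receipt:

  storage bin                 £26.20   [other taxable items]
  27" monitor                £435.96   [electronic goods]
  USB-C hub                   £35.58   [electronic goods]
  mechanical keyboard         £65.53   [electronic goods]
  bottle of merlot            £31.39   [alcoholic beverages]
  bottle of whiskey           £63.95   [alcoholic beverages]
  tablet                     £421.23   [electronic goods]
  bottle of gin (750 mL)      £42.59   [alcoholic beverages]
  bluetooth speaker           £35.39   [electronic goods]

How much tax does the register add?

£62.22

Storage bin £26.20: other taxable items → 6.5% → £1.703
27" monitor £435.96: electronic goods, £125.00 or more → 5.25% → £22.8879
USB-C hub £35.58: electronic goods, under £125.00 → 0% → £0.00
Mechanical keyboard £65.53: electronic goods, under £125.00 → 0% → £0.00
Bottle of merlot £31.39: alcoholic beverages → 11.25% → £3.531375
Bottle of whiskey £63.95: alcoholic beverages → 11.25% → £7.194375
Tablet £421.23: electronic goods, £125.00 or more → 5.25% → £22.114575
Bottle of gin (750 mL) £42.59: alcoholic beverages → 11.25% → £4.791375
Bluetooth speaker £35.39: electronic goods, under £125.00 → 0% → £0.00
Unrounded tax sum = £62.2226 → £62.22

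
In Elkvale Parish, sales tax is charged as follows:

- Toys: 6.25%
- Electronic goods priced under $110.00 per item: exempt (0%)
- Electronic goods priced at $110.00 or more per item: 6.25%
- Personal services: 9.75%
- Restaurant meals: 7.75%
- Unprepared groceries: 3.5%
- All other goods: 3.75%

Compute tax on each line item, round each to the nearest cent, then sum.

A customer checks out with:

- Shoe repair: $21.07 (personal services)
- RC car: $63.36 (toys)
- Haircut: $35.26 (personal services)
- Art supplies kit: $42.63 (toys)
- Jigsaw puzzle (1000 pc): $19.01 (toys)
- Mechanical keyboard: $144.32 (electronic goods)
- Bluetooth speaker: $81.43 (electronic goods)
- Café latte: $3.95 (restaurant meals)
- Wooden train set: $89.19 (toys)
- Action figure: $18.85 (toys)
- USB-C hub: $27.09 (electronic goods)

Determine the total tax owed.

$29.38

Shoe repair $21.07: personal services → 9.75% → $2.05
RC car $63.36: toys → 6.25% → $3.96
Haircut $35.26: personal services → 9.75% → $3.44
Art supplies kit $42.63: toys → 6.25% → $2.66
Jigsaw puzzle (1000 pc) $19.01: toys → 6.25% → $1.19
Mechanical keyboard $144.32: electronic goods, $110.00 or more → 6.25% → $9.02
Bluetooth speaker $81.43: electronic goods, under $110.00 → 0% → $0.00
Café latte $3.95: restaurant meals → 7.75% → $0.31
Wooden train set $89.19: toys → 6.25% → $5.57
Action figure $18.85: toys → 6.25% → $1.18
USB-C hub $27.09: electronic goods, under $110.00 → 0% → $0.00
Total tax = $2.05 + $3.96 + $3.44 + $2.66 + $1.19 + $9.02 + $0.31 + $5.57 + $1.18 = $29.38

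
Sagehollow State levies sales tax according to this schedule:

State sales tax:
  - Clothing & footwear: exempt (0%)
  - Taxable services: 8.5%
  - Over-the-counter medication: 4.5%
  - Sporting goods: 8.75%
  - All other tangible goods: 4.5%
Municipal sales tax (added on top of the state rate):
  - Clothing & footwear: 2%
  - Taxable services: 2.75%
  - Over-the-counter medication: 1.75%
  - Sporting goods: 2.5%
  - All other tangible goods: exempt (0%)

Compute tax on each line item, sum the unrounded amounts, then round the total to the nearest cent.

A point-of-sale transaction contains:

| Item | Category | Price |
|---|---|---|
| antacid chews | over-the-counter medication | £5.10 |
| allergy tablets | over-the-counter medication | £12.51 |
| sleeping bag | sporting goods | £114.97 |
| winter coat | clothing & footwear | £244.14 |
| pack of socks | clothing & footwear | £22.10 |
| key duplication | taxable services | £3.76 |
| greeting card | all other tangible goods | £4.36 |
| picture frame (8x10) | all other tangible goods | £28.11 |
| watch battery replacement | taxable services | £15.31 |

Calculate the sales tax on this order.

£22.97

Antacid chews £5.10: over-the-counter medication → 4.5% + 1.75% municipal = 6.25% → £0.31875
Allergy tablets £12.51: over-the-counter medication → 4.5% + 1.75% municipal = 6.25% → £0.781875
Sleeping bag £114.97: sporting goods → 8.75% + 2.5% municipal = 11.25% → £12.934125
Winter coat £244.14: clothing & footwear → 0% + 2% municipal = 2% → £4.8828
Pack of socks £22.10: clothing & footwear → 0% + 2% municipal = 2% → £0.442
Key duplication £3.76: taxable services → 8.5% + 2.75% municipal = 11.25% → £0.423
Greeting card £4.36: all other tangible goods → 4.5% + 0% municipal = 4.5% → £0.1962
Picture frame (8x10) £28.11: all other tangible goods → 4.5% + 0% municipal = 4.5% → £1.26495
Watch battery replacement £15.31: taxable services → 8.5% + 2.75% municipal = 11.25% → £1.722375
Unrounded tax sum = £22.966075 → £22.97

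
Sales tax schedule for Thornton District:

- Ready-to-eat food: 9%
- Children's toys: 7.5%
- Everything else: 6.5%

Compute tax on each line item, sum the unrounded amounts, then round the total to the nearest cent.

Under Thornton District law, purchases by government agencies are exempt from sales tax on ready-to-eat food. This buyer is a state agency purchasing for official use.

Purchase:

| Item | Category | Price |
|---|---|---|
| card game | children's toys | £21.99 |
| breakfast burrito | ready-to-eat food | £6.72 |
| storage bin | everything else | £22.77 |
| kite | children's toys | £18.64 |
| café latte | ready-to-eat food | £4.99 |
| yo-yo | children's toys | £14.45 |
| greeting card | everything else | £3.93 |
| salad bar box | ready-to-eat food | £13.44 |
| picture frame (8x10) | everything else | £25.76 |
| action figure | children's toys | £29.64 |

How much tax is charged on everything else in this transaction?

Storage bin £22.77: everything else → 6.5% → £1.48005
Greeting card £3.93: everything else → 6.5% → £0.25545
Picture frame (8x10) £25.76: everything else → 6.5% → £1.6744
Tax on everything else: unrounded sum = £3.4099 → £3.41

£3.41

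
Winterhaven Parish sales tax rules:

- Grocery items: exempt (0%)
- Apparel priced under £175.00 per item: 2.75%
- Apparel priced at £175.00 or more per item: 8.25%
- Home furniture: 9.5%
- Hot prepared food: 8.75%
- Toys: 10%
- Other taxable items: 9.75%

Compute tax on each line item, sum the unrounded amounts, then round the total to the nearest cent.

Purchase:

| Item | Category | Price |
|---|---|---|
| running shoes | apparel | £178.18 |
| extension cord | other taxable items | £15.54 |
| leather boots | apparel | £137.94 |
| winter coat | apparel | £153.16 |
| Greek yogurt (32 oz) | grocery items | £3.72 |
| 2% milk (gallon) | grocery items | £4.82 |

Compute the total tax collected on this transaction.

£24.22

Running shoes £178.18: apparel, £175.00 or more → 8.25% → £14.69985
Extension cord £15.54: other taxable items → 9.75% → £1.51515
Leather boots £137.94: apparel, under £175.00 → 2.75% → £3.79335
Winter coat £153.16: apparel, under £175.00 → 2.75% → £4.2119
Greek yogurt (32 oz) £3.72: grocery items → 0% → £0.00
2% milk (gallon) £4.82: grocery items → 0% → £0.00
Unrounded tax sum = £24.22025 → £24.22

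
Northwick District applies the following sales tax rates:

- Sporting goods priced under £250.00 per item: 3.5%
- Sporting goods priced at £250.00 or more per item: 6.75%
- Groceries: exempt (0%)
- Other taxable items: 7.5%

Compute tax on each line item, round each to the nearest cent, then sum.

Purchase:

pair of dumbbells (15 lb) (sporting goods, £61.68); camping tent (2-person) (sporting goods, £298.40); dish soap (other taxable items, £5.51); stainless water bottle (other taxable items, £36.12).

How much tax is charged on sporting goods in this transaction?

£22.30

Pair of dumbbells (15 lb) £61.68: sporting goods, under £250.00 → 3.5% → £2.16
Camping tent (2-person) £298.40: sporting goods, £250.00 or more → 6.75% → £20.14
Tax on sporting goods = £2.16 + £20.14 = £22.30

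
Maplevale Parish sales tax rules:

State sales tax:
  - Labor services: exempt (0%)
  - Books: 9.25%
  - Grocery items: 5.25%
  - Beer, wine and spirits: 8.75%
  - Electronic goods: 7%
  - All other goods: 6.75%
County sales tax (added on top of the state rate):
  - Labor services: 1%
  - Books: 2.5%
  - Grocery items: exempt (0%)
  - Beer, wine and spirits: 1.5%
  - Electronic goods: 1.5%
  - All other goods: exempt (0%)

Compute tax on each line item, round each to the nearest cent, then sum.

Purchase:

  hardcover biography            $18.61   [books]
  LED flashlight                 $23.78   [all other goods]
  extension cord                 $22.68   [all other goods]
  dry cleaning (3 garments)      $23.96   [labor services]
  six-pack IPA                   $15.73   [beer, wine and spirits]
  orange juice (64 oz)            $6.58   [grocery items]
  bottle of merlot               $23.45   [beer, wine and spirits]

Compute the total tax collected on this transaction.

$9.93

Hardcover biography $18.61: books → 9.25% + 2.5% county = 11.75% → $2.19
LED flashlight $23.78: all other goods → 6.75% + 0% county = 6.75% → $1.61
Extension cord $22.68: all other goods → 6.75% + 0% county = 6.75% → $1.53
Dry cleaning (3 garments) $23.96: labor services → 0% + 1% county = 1% → $0.24
Six-pack IPA $15.73: beer, wine and spirits → 8.75% + 1.5% county = 10.25% → $1.61
Orange juice (64 oz) $6.58: grocery items → 5.25% + 0% county = 5.25% → $0.35
Bottle of merlot $23.45: beer, wine and spirits → 8.75% + 1.5% county = 10.25% → $2.40
Total tax = $2.19 + $1.61 + $1.53 + $0.24 + $1.61 + $0.35 + $2.40 = $9.93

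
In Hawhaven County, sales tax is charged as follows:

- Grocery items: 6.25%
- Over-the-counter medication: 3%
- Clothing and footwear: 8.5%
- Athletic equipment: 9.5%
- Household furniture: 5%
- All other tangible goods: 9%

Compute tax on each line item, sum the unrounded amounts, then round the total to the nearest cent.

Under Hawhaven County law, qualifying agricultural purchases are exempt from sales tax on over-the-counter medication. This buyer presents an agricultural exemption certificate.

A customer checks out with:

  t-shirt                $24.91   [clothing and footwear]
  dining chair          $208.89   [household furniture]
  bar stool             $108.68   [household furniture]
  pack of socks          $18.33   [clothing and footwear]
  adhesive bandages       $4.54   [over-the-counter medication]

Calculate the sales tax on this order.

$19.55

T-shirt $24.91: clothing and footwear → 8.5% → $2.11735
Dining chair $208.89: household furniture → 5% → $10.4445
Bar stool $108.68: household furniture → 5% → $5.434
Pack of socks $18.33: clothing and footwear → 8.5% → $1.55805
Adhesive bandages $4.54: over-the-counter medication, buyer-exempt → 0% → $0.00
Unrounded tax sum = $19.5539 → $19.55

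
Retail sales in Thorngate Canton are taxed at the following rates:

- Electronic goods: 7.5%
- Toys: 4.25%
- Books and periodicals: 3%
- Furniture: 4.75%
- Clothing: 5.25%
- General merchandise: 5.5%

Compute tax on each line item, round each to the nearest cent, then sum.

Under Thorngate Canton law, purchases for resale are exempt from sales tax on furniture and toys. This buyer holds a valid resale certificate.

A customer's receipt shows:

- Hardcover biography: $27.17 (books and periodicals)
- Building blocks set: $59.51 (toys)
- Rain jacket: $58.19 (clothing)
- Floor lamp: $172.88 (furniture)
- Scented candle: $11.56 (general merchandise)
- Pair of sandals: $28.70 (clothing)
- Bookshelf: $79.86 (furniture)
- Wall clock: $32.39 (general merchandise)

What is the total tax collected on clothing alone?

Rain jacket $58.19: clothing → 5.25% → $3.05
Pair of sandals $28.70: clothing → 5.25% → $1.51
Tax on clothing = $3.05 + $1.51 = $4.56

$4.56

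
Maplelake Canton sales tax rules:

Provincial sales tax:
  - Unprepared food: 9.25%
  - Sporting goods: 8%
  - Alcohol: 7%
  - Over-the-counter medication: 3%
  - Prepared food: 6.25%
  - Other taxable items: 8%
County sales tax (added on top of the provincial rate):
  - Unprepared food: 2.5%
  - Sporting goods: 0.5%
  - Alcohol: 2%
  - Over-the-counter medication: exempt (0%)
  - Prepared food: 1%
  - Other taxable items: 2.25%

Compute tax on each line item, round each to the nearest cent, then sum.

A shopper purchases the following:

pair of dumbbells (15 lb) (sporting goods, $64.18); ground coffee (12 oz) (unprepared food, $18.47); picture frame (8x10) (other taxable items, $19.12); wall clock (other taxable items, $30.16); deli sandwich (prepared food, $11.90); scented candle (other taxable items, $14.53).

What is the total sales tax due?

Pair of dumbbells (15 lb) $64.18: sporting goods → 8% + 0.5% county = 8.5% → $5.46
Ground coffee (12 oz) $18.47: unprepared food → 9.25% + 2.5% county = 11.75% → $2.17
Picture frame (8x10) $19.12: other taxable items → 8% + 2.25% county = 10.25% → $1.96
Wall clock $30.16: other taxable items → 8% + 2.25% county = 10.25% → $3.09
Deli sandwich $11.90: prepared food → 6.25% + 1% county = 7.25% → $0.86
Scented candle $14.53: other taxable items → 8% + 2.25% county = 10.25% → $1.49
Total tax = $5.46 + $2.17 + $1.96 + $3.09 + $0.86 + $1.49 = $15.03

$15.03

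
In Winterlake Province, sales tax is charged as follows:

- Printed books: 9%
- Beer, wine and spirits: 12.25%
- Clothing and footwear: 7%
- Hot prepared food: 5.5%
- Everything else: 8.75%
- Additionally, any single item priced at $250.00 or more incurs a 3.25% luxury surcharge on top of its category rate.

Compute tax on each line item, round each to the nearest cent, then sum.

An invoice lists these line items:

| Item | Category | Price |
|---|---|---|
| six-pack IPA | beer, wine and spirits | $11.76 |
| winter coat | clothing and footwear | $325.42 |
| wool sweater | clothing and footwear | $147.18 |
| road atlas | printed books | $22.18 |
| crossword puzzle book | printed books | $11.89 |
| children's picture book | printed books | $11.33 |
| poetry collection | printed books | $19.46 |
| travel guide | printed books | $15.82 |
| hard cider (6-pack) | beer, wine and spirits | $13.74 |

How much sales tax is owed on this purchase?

$54.04

Six-pack IPA $11.76: beer, wine and spirits → 12.25% → $1.44
Winter coat $325.42: clothing and footwear → 7% + 3.25% surcharge = 10.25% → $33.36
Wool sweater $147.18: clothing and footwear → 7% → $10.30
Road atlas $22.18: printed books → 9% → $2.00
Crossword puzzle book $11.89: printed books → 9% → $1.07
Children's picture book $11.33: printed books → 9% → $1.02
Poetry collection $19.46: printed books → 9% → $1.75
Travel guide $15.82: printed books → 9% → $1.42
Hard cider (6-pack) $13.74: beer, wine and spirits → 12.25% → $1.68
Total tax = $1.44 + $33.36 + $10.30 + $2.00 + $1.07 + $1.02 + $1.75 + $1.42 + $1.68 = $54.04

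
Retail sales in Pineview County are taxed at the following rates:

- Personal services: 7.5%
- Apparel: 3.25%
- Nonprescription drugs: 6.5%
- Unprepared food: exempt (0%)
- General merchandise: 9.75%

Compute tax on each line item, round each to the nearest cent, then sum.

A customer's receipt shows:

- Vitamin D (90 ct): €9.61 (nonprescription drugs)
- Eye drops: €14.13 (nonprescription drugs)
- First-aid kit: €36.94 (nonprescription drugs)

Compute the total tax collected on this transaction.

Vitamin D (90 ct) €9.61: nonprescription drugs → 6.5% → €0.62
Eye drops €14.13: nonprescription drugs → 6.5% → €0.92
First-aid kit €36.94: nonprescription drugs → 6.5% → €2.40
Total tax = €0.62 + €0.92 + €2.40 = €3.94

€3.94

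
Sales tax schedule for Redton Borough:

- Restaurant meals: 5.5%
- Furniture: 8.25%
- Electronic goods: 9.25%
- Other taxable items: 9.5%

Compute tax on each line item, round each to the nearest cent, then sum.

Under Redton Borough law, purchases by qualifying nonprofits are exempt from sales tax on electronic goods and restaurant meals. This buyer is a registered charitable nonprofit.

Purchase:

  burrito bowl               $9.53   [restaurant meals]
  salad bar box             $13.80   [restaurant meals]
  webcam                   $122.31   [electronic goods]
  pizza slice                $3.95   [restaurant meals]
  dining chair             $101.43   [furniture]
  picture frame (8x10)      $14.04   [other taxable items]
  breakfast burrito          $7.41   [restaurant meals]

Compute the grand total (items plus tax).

$282.17

Burrito bowl $9.53: restaurant meals, buyer-exempt → 0% → $0.00
Salad bar box $13.80: restaurant meals, buyer-exempt → 0% → $0.00
Webcam $122.31: electronic goods, buyer-exempt → 0% → $0.00
Pizza slice $3.95: restaurant meals, buyer-exempt → 0% → $0.00
Dining chair $101.43: furniture → 8.25% → $8.37
Picture frame (8x10) $14.04: other taxable items → 9.5% → $1.33
Breakfast burrito $7.41: restaurant meals, buyer-exempt → 0% → $0.00
Subtotal = $272.47; tax = $9.70; total due = $282.17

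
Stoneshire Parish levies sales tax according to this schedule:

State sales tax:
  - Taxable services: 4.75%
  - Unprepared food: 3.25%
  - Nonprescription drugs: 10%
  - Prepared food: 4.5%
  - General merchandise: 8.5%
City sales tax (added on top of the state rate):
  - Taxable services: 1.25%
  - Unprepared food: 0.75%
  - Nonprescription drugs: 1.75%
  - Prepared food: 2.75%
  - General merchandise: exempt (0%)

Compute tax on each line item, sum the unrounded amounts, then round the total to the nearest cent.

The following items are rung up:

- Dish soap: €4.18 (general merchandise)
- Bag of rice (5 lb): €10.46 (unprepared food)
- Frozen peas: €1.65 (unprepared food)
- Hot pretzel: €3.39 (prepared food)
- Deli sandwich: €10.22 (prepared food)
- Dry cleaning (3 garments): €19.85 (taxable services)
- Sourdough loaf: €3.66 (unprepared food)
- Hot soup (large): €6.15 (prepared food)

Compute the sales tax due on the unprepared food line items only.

€0.63

Bag of rice (5 lb) €10.46: unprepared food → 3.25% + 0.75% city = 4% → €0.4184
Frozen peas €1.65: unprepared food → 3.25% + 0.75% city = 4% → €0.066
Sourdough loaf €3.66: unprepared food → 3.25% + 0.75% city = 4% → €0.1464
Tax on unprepared food: unrounded sum = €0.6308 → €0.63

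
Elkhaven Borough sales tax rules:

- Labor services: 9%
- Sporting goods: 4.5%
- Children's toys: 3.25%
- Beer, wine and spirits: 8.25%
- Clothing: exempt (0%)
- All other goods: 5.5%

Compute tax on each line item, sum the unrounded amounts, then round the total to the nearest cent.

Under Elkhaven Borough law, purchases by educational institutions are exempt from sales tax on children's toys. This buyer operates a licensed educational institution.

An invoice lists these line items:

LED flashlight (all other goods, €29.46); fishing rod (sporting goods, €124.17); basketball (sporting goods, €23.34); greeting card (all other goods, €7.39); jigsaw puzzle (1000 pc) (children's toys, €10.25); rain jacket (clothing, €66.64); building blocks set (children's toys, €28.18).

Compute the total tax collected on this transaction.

€8.66

LED flashlight €29.46: all other goods → 5.5% → €1.6203
Fishing rod €124.17: sporting goods → 4.5% → €5.58765
Basketball €23.34: sporting goods → 4.5% → €1.0503
Greeting card €7.39: all other goods → 5.5% → €0.40645
Jigsaw puzzle (1000 pc) €10.25: children's toys, buyer-exempt → 0% → €0.00
Rain jacket €66.64: clothing → 0% → €0.00
Building blocks set €28.18: children's toys, buyer-exempt → 0% → €0.00
Unrounded tax sum = €8.6647 → €8.66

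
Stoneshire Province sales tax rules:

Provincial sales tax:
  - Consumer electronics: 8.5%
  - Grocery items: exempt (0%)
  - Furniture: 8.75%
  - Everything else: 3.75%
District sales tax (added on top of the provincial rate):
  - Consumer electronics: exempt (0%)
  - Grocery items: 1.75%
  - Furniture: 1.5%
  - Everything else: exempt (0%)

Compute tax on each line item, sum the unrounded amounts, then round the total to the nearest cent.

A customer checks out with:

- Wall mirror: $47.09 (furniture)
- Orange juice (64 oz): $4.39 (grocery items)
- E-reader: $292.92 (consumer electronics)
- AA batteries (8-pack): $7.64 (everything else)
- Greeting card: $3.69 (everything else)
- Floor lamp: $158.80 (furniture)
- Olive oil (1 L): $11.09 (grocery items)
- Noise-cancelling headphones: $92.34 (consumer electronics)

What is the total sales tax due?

Wall mirror $47.09: furniture → 8.75% + 1.5% district = 10.25% → $4.826725
Orange juice (64 oz) $4.39: grocery items → 0% + 1.75% district = 1.75% → $0.076825
E-reader $292.92: consumer electronics → 8.5% + 0% district = 8.5% → $24.8982
AA batteries (8-pack) $7.64: everything else → 3.75% + 0% district = 3.75% → $0.2865
Greeting card $3.69: everything else → 3.75% + 0% district = 3.75% → $0.138375
Floor lamp $158.80: furniture → 8.75% + 1.5% district = 10.25% → $16.277
Olive oil (1 L) $11.09: grocery items → 0% + 1.75% district = 1.75% → $0.194075
Noise-cancelling headphones $92.34: consumer electronics → 8.5% + 0% district = 8.5% → $7.8489
Unrounded tax sum = $54.5466 → $54.55

$54.55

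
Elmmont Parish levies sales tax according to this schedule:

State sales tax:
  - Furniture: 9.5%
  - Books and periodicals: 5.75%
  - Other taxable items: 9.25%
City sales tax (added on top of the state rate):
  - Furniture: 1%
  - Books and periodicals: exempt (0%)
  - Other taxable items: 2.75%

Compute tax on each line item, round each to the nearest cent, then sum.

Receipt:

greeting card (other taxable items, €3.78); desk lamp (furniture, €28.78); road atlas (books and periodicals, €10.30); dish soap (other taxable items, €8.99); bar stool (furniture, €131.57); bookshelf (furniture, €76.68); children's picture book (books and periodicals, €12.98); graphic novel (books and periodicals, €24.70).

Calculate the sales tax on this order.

€29.17

Greeting card €3.78: other taxable items → 9.25% + 2.75% city = 12% → €0.45
Desk lamp €28.78: furniture → 9.5% + 1% city = 10.5% → €3.02
Road atlas €10.30: books and periodicals → 5.75% + 0% city = 5.75% → €0.59
Dish soap €8.99: other taxable items → 9.25% + 2.75% city = 12% → €1.08
Bar stool €131.57: furniture → 9.5% + 1% city = 10.5% → €13.81
Bookshelf €76.68: furniture → 9.5% + 1% city = 10.5% → €8.05
Children's picture book €12.98: books and periodicals → 5.75% + 0% city = 5.75% → €0.75
Graphic novel €24.70: books and periodicals → 5.75% + 0% city = 5.75% → €1.42
Total tax = €0.45 + €3.02 + €0.59 + €1.08 + €13.81 + €8.05 + €0.75 + €1.42 = €29.17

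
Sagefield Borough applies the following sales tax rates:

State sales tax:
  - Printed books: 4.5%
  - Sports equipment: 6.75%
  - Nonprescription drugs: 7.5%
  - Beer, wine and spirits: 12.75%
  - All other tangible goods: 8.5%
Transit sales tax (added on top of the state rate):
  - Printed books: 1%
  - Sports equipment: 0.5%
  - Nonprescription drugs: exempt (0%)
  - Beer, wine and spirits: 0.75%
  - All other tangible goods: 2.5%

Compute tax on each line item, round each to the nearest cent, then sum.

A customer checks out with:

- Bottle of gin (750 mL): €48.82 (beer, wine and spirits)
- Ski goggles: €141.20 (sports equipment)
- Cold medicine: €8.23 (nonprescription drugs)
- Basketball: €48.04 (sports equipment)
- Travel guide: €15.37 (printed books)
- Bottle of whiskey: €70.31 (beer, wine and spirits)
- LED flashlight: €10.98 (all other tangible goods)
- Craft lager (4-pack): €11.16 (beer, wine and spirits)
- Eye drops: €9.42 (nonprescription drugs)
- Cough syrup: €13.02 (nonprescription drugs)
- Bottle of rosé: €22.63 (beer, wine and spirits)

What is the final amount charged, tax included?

Bottle of gin (750 mL) €48.82: beer, wine and spirits → 12.75% + 0.75% transit = 13.5% → €6.59
Ski goggles €141.20: sports equipment → 6.75% + 0.5% transit = 7.25% → €10.24
Cold medicine €8.23: nonprescription drugs → 7.5% + 0% transit = 7.5% → €0.62
Basketball €48.04: sports equipment → 6.75% + 0.5% transit = 7.25% → €3.48
Travel guide €15.37: printed books → 4.5% + 1% transit = 5.5% → €0.85
Bottle of whiskey €70.31: beer, wine and spirits → 12.75% + 0.75% transit = 13.5% → €9.49
LED flashlight €10.98: all other tangible goods → 8.5% + 2.5% transit = 11% → €1.21
Craft lager (4-pack) €11.16: beer, wine and spirits → 12.75% + 0.75% transit = 13.5% → €1.51
Eye drops €9.42: nonprescription drugs → 7.5% + 0% transit = 7.5% → €0.71
Cough syrup €13.02: nonprescription drugs → 7.5% + 0% transit = 7.5% → €0.98
Bottle of rosé €22.63: beer, wine and spirits → 12.75% + 0.75% transit = 13.5% → €3.06
Subtotal = €399.18; tax = €38.74; total due = €437.92

€437.92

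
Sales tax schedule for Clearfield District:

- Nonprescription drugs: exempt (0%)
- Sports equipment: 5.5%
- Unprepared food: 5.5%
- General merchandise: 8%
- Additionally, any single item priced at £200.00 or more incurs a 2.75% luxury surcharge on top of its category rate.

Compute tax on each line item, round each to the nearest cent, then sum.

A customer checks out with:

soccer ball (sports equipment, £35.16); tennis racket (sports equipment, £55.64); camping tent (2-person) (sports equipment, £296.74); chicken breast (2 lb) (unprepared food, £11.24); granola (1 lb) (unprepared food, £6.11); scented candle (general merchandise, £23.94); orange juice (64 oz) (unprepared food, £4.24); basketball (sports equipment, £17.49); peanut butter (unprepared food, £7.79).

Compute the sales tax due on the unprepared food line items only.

£1.62

Chicken breast (2 lb) £11.24: unprepared food → 5.5% → £0.62
Granola (1 lb) £6.11: unprepared food → 5.5% → £0.34
Orange juice (64 oz) £4.24: unprepared food → 5.5% → £0.23
Peanut butter £7.79: unprepared food → 5.5% → £0.43
Tax on unprepared food = £0.62 + £0.34 + £0.23 + £0.43 = £1.62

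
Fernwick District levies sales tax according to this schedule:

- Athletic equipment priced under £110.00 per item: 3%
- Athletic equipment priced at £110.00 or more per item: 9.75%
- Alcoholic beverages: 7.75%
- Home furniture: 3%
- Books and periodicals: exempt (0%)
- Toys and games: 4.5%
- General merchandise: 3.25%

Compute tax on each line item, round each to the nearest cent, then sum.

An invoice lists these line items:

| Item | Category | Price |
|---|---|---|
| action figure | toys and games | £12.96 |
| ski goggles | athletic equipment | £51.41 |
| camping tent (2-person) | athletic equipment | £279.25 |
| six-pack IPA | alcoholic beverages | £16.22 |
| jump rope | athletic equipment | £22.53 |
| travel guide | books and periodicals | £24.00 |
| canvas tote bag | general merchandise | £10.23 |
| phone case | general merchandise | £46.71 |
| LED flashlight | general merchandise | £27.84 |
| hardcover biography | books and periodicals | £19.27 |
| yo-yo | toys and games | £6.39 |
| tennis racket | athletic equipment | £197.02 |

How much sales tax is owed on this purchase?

Action figure £12.96: toys and games → 4.5% → £0.58
Ski goggles £51.41: athletic equipment, under £110.00 → 3% → £1.54
Camping tent (2-person) £279.25: athletic equipment, £110.00 or more → 9.75% → £27.23
Six-pack IPA £16.22: alcoholic beverages → 7.75% → £1.26
Jump rope £22.53: athletic equipment, under £110.00 → 3% → £0.68
Travel guide £24.00: books and periodicals → 0% → £0.00
Canvas tote bag £10.23: general merchandise → 3.25% → £0.33
Phone case £46.71: general merchandise → 3.25% → £1.52
LED flashlight £27.84: general merchandise → 3.25% → £0.90
Hardcover biography £19.27: books and periodicals → 0% → £0.00
Yo-yo £6.39: toys and games → 4.5% → £0.29
Tennis racket £197.02: athletic equipment, £110.00 or more → 9.75% → £19.21
Total tax = £0.58 + £1.54 + £27.23 + £1.26 + £0.68 + £0.33 + £1.52 + £0.90 + £0.29 + £19.21 = £53.54

£53.54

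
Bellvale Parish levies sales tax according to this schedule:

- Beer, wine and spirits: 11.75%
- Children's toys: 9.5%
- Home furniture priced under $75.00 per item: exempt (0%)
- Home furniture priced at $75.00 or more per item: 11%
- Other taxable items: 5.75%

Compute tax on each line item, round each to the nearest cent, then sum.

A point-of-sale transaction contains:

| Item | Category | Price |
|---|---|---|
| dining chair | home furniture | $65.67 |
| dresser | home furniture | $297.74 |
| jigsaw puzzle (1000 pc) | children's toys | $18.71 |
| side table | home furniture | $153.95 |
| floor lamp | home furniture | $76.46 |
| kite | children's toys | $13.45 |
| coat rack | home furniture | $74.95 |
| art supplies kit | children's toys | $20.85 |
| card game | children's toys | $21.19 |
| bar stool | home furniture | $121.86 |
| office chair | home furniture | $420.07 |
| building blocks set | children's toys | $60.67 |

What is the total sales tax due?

Dining chair $65.67: home furniture, under $75.00 → 0% → $0.00
Dresser $297.74: home furniture, $75.00 or more → 11% → $32.75
Jigsaw puzzle (1000 pc) $18.71: children's toys → 9.5% → $1.78
Side table $153.95: home furniture, $75.00 or more → 11% → $16.93
Floor lamp $76.46: home furniture, $75.00 or more → 11% → $8.41
Kite $13.45: children's toys → 9.5% → $1.28
Coat rack $74.95: home furniture, under $75.00 → 0% → $0.00
Art supplies kit $20.85: children's toys → 9.5% → $1.98
Card game $21.19: children's toys → 9.5% → $2.01
Bar stool $121.86: home furniture, $75.00 or more → 11% → $13.40
Office chair $420.07: home furniture, $75.00 or more → 11% → $46.21
Building blocks set $60.67: children's toys → 9.5% → $5.76
Total tax = $32.75 + $1.78 + $16.93 + $8.41 + $1.28 + $1.98 + $2.01 + $13.40 + $46.21 + $5.76 = $130.51

$130.51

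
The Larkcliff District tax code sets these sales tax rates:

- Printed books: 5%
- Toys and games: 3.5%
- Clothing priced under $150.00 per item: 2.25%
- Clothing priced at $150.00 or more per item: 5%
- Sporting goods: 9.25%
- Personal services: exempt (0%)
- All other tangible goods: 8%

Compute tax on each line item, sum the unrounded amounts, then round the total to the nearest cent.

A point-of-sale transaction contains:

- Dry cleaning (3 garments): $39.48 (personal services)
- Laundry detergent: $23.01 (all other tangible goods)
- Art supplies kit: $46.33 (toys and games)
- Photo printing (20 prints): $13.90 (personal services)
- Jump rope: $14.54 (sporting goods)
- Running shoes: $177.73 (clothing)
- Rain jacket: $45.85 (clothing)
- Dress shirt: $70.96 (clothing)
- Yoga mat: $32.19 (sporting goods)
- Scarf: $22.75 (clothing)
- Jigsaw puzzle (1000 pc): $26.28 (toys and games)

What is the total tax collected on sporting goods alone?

$4.32

Jump rope $14.54: sporting goods → 9.25% → $1.34495
Yoga mat $32.19: sporting goods → 9.25% → $2.977575
Tax on sporting goods: unrounded sum = $4.322525 → $4.32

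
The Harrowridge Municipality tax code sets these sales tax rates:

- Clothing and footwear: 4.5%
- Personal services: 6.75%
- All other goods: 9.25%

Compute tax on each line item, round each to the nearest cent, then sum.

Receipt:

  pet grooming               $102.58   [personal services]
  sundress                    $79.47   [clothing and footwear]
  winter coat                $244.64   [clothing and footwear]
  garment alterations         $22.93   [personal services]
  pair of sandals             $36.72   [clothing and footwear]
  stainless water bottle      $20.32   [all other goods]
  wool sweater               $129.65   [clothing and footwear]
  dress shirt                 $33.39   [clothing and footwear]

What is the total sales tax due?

Pet grooming $102.58: personal services → 6.75% → $6.92
Sundress $79.47: clothing and footwear → 4.5% → $3.58
Winter coat $244.64: clothing and footwear → 4.5% → $11.01
Garment alterations $22.93: personal services → 6.75% → $1.55
Pair of sandals $36.72: clothing and footwear → 4.5% → $1.65
Stainless water bottle $20.32: all other goods → 9.25% → $1.88
Wool sweater $129.65: clothing and footwear → 4.5% → $5.83
Dress shirt $33.39: clothing and footwear → 4.5% → $1.50
Total tax = $6.92 + $3.58 + $11.01 + $1.55 + $1.65 + $1.88 + $5.83 + $1.50 = $33.92

$33.92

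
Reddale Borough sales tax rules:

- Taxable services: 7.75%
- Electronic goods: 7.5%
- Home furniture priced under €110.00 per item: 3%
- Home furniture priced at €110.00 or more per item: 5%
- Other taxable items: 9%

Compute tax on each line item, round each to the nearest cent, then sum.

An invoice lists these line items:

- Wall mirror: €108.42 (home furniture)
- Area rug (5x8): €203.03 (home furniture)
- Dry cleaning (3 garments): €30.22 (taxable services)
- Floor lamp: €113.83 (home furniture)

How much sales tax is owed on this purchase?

€21.43

Wall mirror €108.42: home furniture, under €110.00 → 3% → €3.25
Area rug (5x8) €203.03: home furniture, €110.00 or more → 5% → €10.15
Dry cleaning (3 garments) €30.22: taxable services → 7.75% → €2.34
Floor lamp €113.83: home furniture, €110.00 or more → 5% → €5.69
Total tax = €3.25 + €10.15 + €2.34 + €5.69 = €21.43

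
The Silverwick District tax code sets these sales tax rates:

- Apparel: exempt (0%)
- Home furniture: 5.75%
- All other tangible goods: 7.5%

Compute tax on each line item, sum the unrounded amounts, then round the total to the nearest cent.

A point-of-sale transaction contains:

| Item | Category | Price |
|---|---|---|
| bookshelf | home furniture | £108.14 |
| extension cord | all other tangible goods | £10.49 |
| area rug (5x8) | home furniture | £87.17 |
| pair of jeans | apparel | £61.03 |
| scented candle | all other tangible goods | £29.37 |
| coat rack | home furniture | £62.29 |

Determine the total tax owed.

£17.80

Bookshelf £108.14: home furniture → 5.75% → £6.21805
Extension cord £10.49: all other tangible goods → 7.5% → £0.78675
Area rug (5x8) £87.17: home furniture → 5.75% → £5.012275
Pair of jeans £61.03: apparel → 0% → £0.00
Scented candle £29.37: all other tangible goods → 7.5% → £2.20275
Coat rack £62.29: home furniture → 5.75% → £3.581675
Unrounded tax sum = £17.8015 → £17.80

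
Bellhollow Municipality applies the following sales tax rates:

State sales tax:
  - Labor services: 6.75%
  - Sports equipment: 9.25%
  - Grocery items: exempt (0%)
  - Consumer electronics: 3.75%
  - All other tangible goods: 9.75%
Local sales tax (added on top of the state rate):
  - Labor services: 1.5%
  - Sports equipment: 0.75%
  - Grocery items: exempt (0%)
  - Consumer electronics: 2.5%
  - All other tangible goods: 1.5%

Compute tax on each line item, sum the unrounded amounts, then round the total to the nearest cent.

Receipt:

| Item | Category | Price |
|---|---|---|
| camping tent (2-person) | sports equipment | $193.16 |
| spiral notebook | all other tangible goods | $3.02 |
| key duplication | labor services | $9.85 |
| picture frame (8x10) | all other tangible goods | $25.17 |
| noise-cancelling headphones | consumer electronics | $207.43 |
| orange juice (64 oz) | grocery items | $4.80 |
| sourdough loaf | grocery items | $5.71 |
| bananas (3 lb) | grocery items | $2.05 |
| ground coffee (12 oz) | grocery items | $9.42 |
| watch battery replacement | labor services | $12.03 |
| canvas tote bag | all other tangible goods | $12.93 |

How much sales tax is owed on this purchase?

$38.71

Camping tent (2-person) $193.16: sports equipment → 9.25% + 0.75% local = 10% → $19.316
Spiral notebook $3.02: all other tangible goods → 9.75% + 1.5% local = 11.25% → $0.33975
Key duplication $9.85: labor services → 6.75% + 1.5% local = 8.25% → $0.812625
Picture frame (8x10) $25.17: all other tangible goods → 9.75% + 1.5% local = 11.25% → $2.831625
Noise-cancelling headphones $207.43: consumer electronics → 3.75% + 2.5% local = 6.25% → $12.964375
Orange juice (64 oz) $4.80: grocery items → 0% + 0% local = 0% → $0.00
Sourdough loaf $5.71: grocery items → 0% + 0% local = 0% → $0.00
Bananas (3 lb) $2.05: grocery items → 0% + 0% local = 0% → $0.00
Ground coffee (12 oz) $9.42: grocery items → 0% + 0% local = 0% → $0.00
Watch battery replacement $12.03: labor services → 6.75% + 1.5% local = 8.25% → $0.992475
Canvas tote bag $12.93: all other tangible goods → 9.75% + 1.5% local = 11.25% → $1.454625
Unrounded tax sum = $38.711475 → $38.71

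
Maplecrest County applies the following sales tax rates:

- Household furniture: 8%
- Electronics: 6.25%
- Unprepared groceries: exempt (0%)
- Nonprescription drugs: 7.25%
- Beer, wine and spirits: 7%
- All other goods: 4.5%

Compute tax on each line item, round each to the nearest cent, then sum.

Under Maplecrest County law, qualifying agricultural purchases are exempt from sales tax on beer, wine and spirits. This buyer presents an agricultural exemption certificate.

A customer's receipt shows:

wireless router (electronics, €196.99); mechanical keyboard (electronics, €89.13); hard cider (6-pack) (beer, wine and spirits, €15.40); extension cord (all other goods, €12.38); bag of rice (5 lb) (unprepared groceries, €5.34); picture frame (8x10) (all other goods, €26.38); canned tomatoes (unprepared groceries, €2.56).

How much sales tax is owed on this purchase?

Wireless router €196.99: electronics → 6.25% → €12.31
Mechanical keyboard €89.13: electronics → 6.25% → €5.57
Hard cider (6-pack) €15.40: beer, wine and spirits, buyer-exempt → 0% → €0.00
Extension cord €12.38: all other goods → 4.5% → €0.56
Bag of rice (5 lb) €5.34: unprepared groceries → 0% → €0.00
Picture frame (8x10) €26.38: all other goods → 4.5% → €1.19
Canned tomatoes €2.56: unprepared groceries → 0% → €0.00
Total tax = €12.31 + €5.57 + €0.56 + €1.19 = €19.63

€19.63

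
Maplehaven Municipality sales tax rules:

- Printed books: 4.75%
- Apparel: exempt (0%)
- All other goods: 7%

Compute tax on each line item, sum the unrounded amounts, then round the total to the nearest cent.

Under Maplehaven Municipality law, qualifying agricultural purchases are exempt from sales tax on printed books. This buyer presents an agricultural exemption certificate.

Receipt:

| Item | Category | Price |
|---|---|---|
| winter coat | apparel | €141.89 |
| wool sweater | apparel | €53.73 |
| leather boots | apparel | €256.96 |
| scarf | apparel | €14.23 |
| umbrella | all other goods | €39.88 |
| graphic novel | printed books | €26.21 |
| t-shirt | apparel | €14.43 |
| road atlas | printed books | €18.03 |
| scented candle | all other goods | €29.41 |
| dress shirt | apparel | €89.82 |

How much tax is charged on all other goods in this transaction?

€4.85

Umbrella €39.88: all other goods → 7% → €2.7916
Scented candle €29.41: all other goods → 7% → €2.0587
Tax on all other goods: unrounded sum = €4.8503 → €4.85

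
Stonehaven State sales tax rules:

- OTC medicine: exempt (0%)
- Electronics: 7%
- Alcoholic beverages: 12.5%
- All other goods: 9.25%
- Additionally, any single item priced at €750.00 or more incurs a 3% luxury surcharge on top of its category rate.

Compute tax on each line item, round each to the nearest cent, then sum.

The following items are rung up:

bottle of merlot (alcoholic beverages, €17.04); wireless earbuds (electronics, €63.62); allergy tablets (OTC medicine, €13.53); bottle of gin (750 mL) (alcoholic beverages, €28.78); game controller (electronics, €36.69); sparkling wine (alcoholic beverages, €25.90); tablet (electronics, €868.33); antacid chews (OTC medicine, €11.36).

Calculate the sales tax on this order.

Bottle of merlot €17.04: alcoholic beverages → 12.5% → €2.13
Wireless earbuds €63.62: electronics → 7% → €4.45
Allergy tablets €13.53: OTC medicine → 0% → €0.00
Bottle of gin (750 mL) €28.78: alcoholic beverages → 12.5% → €3.60
Game controller €36.69: electronics → 7% → €2.57
Sparkling wine €25.90: alcoholic beverages → 12.5% → €3.24
Tablet €868.33: electronics → 7% + 3% surcharge = 10% → €86.83
Antacid chews €11.36: OTC medicine → 0% → €0.00
Total tax = €2.13 + €4.45 + €3.60 + €2.57 + €3.24 + €86.83 = €102.82

€102.82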